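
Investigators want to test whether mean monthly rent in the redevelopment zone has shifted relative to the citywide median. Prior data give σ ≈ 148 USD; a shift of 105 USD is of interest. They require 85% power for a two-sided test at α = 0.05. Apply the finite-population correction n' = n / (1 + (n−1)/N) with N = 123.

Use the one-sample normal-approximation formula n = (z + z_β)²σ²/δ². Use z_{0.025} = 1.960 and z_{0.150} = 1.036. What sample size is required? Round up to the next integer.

n = (z_{α/2} + z_β)² · σ² / δ²
  = (1.960 + 1.036)² · 148² / 105²
  = 8.9760 · 21904 / 11025
  = 17.83
Finite-population correction (N = 123): 17.83 / (1 + (17.83 − 1)/123) = 15.69.
Round up → n = 16.

n = 16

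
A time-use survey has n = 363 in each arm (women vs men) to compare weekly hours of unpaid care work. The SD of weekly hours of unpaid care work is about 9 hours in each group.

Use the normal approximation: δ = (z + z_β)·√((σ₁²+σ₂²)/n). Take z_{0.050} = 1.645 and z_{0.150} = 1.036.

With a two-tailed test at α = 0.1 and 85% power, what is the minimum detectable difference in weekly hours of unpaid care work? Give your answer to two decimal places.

δ = (z_{α/2} + z_β) · √((σ₁²+σ₂²)/n)
  = (1.645 + 1.036) · √(162/363)
  = 2.681 · √0.44628
  = 2.681 · 0.6680
  = 1.7910

Minimum detectable difference ≈ 1.79 hours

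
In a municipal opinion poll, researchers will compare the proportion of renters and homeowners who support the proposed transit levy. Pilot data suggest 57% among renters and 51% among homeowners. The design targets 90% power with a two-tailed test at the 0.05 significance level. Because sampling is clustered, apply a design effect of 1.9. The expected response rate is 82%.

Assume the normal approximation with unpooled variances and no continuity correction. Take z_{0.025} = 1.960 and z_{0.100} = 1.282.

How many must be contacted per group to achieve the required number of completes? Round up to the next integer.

n = (z_{α/2} + z_β)² · [p₁(1−p₁) + p₂(1−p₂)] / (p₁ − p₂)²
  = (1.960 + 1.282)² · (0.57·0.43 + 0.51·0.49) / (0.06)²
  = (3.242)² · (0.2451 + 0.2499) / 0.0036
  = 10.5106 · 0.4950 / 0.0036
  = 1445.20
Design effect: 1.9 × 1445.20 = 2745.88.
Adjust for 82% response: 2745.88 / 0.82 = 3348.64.
Round up → n = 3349 per group.

n = 3349 per group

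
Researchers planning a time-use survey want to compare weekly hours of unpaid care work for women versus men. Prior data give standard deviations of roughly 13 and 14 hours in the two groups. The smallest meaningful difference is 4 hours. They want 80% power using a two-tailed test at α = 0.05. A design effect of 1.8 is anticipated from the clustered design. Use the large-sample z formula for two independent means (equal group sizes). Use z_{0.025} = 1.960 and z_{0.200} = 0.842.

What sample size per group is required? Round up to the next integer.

n = (z_{α/2} + z_β)² · (σ₁² + σ₂²) / δ²
  = (1.960 + 0.842)² · (13² + 14² = 365) / 4²
  = 7.8512 · 365 / 16
  = 179.11
Design effect: 1.8 × 179.11 = 322.39.
Round up → n = 323 per group.

n = 323 per group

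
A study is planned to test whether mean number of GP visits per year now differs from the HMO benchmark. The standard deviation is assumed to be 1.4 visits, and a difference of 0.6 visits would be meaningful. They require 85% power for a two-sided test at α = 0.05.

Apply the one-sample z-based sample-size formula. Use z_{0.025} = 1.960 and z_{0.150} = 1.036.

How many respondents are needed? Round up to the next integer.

n = 49

n = (z_{α/2} + z_β)² · σ² / δ²
  = (1.960 + 1.036)² · 1.4² / 0.6²
  = 8.9760 · 1.96 / 0.36
  = 48.87
Round up → n = 49.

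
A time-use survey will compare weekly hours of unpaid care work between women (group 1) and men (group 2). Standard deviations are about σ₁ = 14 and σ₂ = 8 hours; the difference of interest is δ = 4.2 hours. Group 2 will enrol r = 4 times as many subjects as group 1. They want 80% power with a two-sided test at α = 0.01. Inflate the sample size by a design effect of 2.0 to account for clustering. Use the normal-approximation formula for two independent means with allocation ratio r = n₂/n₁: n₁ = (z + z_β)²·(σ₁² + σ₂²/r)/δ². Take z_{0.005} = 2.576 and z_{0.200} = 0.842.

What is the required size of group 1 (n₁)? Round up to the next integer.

n₁ = 281

n₁ = (z_{α/2} + z_β)² · (σ₁² + σ₂²/r) / δ²
   = (2.576 + 0.842)² · (14² + 8²/4) / 4.2²
   = 11.6827 · (196 + 16) / 17.64
   = 11.6827 · 212 / 17.64
   = 140.40
Design effect: 2.0 × 140.40 = 280.81.
Round up → n₁ = 281; n₂ = r·n₁ = 4 × 281 = 1124.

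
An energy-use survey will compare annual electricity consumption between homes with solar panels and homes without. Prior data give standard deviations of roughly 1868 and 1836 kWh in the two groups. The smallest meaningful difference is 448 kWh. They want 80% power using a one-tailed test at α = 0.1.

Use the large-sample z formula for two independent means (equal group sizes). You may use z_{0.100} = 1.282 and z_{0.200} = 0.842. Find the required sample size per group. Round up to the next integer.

n = 155 per group

n = (z_α + z_β)² · (σ₁² + σ₂²) / δ²
  = (1.282 + 0.842)² · (1868² + 1836² = 6860320) / 448²
  = 4.5114 · 6860320 / 200704
  = 154.20
Round up → n = 155 per group.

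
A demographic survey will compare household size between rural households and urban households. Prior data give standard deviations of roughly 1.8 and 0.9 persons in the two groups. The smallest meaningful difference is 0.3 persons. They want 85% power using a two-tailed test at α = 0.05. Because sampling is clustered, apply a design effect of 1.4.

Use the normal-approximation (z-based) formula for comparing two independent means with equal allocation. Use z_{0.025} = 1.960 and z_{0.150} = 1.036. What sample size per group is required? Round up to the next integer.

n = 566 per group

n = (z_{α/2} + z_β)² · (σ₁² + σ₂²) / δ²
  = (1.960 + 1.036)² · (1.8² + 0.9² = 4.05) / 0.3²
  = 8.9760 · 4.05 / 0.09
  = 403.92
Design effect: 1.4 × 403.92 = 565.49.
Round up → n = 566 per group.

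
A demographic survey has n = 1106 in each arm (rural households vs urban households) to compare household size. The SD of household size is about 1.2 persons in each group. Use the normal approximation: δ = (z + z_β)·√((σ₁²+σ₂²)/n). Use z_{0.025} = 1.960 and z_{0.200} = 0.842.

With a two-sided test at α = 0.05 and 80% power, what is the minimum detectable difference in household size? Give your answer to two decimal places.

δ = (z_{α/2} + z_β) · √((σ₁²+σ₂²)/n)
  = (1.960 + 0.842) · √(2.88/1106)
  = 2.802 · √0.0026
  = 2.802 · 0.0510
  = 0.1430

Minimum detectable difference ≈ 0.14 persons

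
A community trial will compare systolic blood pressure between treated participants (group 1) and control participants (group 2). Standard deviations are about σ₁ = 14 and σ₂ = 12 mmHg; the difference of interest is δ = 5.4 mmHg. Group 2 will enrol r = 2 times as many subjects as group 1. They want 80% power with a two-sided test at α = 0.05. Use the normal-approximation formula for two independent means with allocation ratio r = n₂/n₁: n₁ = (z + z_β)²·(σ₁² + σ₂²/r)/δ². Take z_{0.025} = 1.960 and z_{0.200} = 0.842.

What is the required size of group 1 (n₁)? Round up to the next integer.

n₁ = (z_{α/2} + z_β)² · (σ₁² + σ₂²/r) / δ²
   = (1.960 + 0.842)² · (14² + 12²/2) / 5.4²
   = 7.8512 · (196 + 72) / 29.16
   = 7.8512 · 268 / 29.16
   = 72.16
Round up → n₁ = 73; n₂ = r·n₁ = 2 × 73 = 146.

n₁ = 73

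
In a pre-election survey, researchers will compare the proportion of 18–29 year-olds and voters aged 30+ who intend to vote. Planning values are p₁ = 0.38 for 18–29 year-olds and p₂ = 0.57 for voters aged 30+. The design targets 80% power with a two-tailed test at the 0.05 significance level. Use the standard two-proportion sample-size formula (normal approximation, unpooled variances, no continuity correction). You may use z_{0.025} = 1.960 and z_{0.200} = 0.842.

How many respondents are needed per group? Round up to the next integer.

n = 105 per group

n = (z_{α/2} + z_β)² · [p₁(1−p₁) + p₂(1−p₂)] / (p₁ − p₂)²
  = (1.960 + 0.842)² · (0.38·0.62 + 0.57·0.43) / (-0.19)²
  = (2.802)² · (0.2356 + 0.2451) / 0.0361
  = 7.8512 · 0.4807 / 0.0361
  = 104.54
Round up → n = 105 per group.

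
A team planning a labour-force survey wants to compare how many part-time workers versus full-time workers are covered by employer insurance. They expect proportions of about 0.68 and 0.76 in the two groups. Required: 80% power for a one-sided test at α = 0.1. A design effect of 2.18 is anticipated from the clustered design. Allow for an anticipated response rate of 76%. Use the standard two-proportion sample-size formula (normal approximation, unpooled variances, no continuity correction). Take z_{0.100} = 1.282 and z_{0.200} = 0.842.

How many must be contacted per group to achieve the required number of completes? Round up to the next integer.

n = (z_α + z_β)² · [p₁(1−p₁) + p₂(1−p₂)] / (p₁ − p₂)²
  = (1.282 + 0.842)² · (0.68·0.32 + 0.76·0.24) / (-0.08)²
  = (2.124)² · (0.2176 + 0.1824) / 0.0064
  = 4.5114 · 0.4000 / 0.0064
  = 281.96
Design effect: 2.18 × 281.96 = 614.67.
Adjust for 76% response: 614.67 / 0.76 = 808.78.
Round up → n = 809 per group.

n = 809 per group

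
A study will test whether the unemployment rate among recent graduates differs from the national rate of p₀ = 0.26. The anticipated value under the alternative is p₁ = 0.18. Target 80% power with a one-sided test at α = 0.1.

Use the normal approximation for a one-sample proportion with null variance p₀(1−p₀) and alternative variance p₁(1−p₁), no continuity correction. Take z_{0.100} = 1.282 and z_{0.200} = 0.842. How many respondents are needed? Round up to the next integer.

n = 123

n = [z_α·√(p₀q₀) + z_β·√(p₁q₁)]² / (p₁ − p₀)²
  = [1.282·√(0.26·0.74) + 0.842·√(0.18·0.82)]² / (-0.08)²
  = [1.282·0.4386 + 0.842·0.3842]² / 0.0064
  = [0.8858]² / 0.0064
  = 122.60
Round up → n = 123.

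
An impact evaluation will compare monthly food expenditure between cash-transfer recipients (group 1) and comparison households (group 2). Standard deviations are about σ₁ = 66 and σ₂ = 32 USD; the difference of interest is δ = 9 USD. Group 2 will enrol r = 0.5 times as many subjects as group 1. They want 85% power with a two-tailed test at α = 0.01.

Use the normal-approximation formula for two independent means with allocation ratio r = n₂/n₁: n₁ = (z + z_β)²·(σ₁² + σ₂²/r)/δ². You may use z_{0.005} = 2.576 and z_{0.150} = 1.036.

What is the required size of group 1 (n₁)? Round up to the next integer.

n₁ = (z_{α/2} + z_β)² · (σ₁² + σ₂²/r) / δ²
   = (2.576 + 1.036)² · (66² + 32²/0.5) / 9²
   = 13.0465 · (4356 + 2048) / 81
   = 13.0465 · 6404 / 81
   = 1031.48
Round up → n₁ = 1032; n₂ = r·n₁ = 0.5 × 1032 = 516.

n₁ = 1032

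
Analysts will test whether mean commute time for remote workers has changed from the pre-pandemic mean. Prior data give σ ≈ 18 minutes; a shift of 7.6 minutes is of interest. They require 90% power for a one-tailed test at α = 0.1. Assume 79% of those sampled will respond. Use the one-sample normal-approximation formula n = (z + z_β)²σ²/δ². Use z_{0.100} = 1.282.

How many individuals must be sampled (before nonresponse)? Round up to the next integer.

n = (z_α + z_β)² · σ² / δ²
  = (1.282 + 1.282)² · 18² / 7.6²
  = 6.5741 · 324 / 57.76
  = 36.88
Adjust for 79% response: 36.88 / 0.79 = 46.68.
Round up → n = 47.

n = 47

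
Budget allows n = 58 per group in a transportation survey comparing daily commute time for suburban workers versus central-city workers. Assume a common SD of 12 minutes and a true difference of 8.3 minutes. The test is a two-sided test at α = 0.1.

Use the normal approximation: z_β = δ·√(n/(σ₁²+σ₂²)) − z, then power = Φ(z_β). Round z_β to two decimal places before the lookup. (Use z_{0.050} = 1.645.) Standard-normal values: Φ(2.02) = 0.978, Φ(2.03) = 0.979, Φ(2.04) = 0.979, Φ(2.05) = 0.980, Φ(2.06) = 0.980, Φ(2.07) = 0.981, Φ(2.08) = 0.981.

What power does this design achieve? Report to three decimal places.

z_β = δ·√(n/(σ₁²+σ₂²)) − z_{α/2}
    = 8.3 · √(58/288) − 1.645
    = 8.3 · 0.44876 − 1.645
    = 3.7247 − 1.645 = 2.0797 → 2.08
Power = Φ(2.08) = 0.981.

Power ≈ 0.981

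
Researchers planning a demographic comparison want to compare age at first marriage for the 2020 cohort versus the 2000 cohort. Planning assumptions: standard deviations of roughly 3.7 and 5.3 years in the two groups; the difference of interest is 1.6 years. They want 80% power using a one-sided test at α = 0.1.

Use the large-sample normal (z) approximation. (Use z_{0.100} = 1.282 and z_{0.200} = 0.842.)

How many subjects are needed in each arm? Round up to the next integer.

n = (z_α + z_β)² · (σ₁² + σ₂²) / δ²
  = (1.282 + 0.842)² · (3.7² + 5.3² = 41.78) / 1.6²
  = 4.5114 · 41.78 / 2.56
  = 73.63
Round up → n = 74 per group.

n = 74 per group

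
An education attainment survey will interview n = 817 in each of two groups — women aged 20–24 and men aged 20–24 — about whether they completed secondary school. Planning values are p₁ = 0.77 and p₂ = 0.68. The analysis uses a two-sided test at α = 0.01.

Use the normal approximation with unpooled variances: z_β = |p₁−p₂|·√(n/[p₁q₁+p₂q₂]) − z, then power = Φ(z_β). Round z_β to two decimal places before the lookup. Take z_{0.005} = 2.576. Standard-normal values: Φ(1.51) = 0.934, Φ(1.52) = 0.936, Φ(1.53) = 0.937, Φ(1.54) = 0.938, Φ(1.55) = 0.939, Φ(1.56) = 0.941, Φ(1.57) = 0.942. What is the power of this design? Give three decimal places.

z_β = |p₁−p₂|·√(n/[p₁q₁+p₂q₂]) − z_{α/2}
    = 0.09 · √(817/0.3947) − 2.576
    = 0.09 · 45.4964 − 2.576
    = 4.0947 − 2.576 = 1.5187 → 1.52
Power = Φ(1.52) = 0.936.

Power ≈ 0.936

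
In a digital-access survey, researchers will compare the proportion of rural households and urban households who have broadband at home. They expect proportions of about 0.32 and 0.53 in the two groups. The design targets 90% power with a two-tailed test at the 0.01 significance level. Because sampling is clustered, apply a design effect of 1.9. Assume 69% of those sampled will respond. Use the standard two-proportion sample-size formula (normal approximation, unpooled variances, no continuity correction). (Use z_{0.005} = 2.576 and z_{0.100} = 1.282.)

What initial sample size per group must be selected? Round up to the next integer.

n = 434 per group

n = (z_{α/2} + z_β)² · [p₁(1−p₁) + p₂(1−p₂)] / (p₁ − p₂)²
  = (2.576 + 1.282)² · (0.32·0.68 + 0.53·0.47) / (-0.21)²
  = (3.858)² · (0.2176 + 0.2491) / 0.0441
  = 14.8842 · 0.4667 / 0.0441
  = 157.52
Design effect: 1.9 × 157.52 = 299.28.
Adjust for 69% response: 299.28 / 0.69 = 433.74.
Round up → n = 434 per group.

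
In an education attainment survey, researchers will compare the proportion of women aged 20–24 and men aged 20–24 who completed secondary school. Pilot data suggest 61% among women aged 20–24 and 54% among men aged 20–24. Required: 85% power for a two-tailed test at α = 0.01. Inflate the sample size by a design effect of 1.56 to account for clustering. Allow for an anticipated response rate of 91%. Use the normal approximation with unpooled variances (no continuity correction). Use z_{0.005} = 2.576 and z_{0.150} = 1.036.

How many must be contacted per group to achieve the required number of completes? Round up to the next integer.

n = 2220 per group

n = (z_{α/2} + z_β)² · [p₁(1−p₁) + p₂(1−p₂)] / (p₁ − p₂)²
  = (2.576 + 1.036)² · (0.61·0.39 + 0.54·0.46) / (0.07)²
  = (3.612)² · (0.2379 + 0.2484) / 0.0049
  = 13.0465 · 0.4863 / 0.0049
  = 1294.80
Design effect: 1.56 × 1294.80 = 2019.89.
Adjust for 91% response: 2019.89 / 0.91 = 2219.66.
Round up → n = 2220 per group.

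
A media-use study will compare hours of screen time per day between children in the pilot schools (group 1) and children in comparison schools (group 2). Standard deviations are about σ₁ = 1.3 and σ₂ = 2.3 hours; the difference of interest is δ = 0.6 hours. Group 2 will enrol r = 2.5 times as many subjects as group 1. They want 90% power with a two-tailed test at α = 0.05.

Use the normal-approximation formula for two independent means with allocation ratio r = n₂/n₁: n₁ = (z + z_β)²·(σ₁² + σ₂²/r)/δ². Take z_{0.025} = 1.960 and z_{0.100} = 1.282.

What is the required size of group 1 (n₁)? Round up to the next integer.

n₁ = 112

n₁ = (z_{α/2} + z_β)² · (σ₁² + σ₂²/r) / δ²
   = (1.960 + 1.282)² · (1.3² + 2.3²/2.5) / 0.6²
   = 10.5106 · (1.69 + 2.116) / 0.36
   = 10.5106 · 3.806 / 0.36
   = 111.12
Round up → n₁ = 112; n₂ = r·n₁ = 2.5 × 112 = 280.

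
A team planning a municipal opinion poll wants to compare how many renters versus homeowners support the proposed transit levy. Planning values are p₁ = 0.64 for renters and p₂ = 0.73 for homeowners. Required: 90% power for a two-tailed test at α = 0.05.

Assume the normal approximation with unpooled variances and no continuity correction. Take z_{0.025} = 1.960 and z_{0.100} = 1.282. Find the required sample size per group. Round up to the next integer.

n = (z_{α/2} + z_β)² · [p₁(1−p₁) + p₂(1−p₂)] / (p₁ − p₂)²
  = (1.960 + 1.282)² · (0.64·0.36 + 0.73·0.27) / (-0.09)²
  = (3.242)² · (0.2304 + 0.1971) / 0.0081
  = 10.5106 · 0.4275 / 0.0081
  = 554.72
Round up → n = 555 per group.

n = 555 per group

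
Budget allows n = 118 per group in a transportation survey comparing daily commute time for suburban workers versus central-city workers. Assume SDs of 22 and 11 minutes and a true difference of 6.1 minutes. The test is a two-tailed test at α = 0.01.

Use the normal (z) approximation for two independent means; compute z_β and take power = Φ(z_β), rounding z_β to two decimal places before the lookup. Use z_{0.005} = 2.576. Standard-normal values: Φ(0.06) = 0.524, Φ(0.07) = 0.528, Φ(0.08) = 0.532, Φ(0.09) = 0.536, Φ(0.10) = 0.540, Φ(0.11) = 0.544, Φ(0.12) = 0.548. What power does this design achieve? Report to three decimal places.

Power ≈ 0.548

z_β = δ·√(n/(σ₁²+σ₂²)) − z_{α/2}
    = 6.1 · √(118/605) − 2.576
    = 6.1 · 0.44163 − 2.576
    = 2.6940 − 2.576 = 0.1180 → 0.12
Power = Φ(0.12) = 0.548.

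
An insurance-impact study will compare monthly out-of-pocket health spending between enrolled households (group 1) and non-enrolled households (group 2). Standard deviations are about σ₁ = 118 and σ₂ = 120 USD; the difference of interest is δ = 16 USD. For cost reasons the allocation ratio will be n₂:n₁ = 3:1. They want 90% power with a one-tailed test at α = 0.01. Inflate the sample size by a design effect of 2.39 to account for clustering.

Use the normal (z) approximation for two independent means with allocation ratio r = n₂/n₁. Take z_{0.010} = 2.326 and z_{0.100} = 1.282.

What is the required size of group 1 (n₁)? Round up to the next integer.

n₁ = 2276

n₁ = (z_α + z_β)² · (σ₁² + σ₂²/r) / δ²
   = (2.326 + 1.282)² · (118² + 120²/3) / 16²
   = 13.0177 · (13924 + 4800) / 256
   = 13.0177 · 18724 / 256
   = 952.12
Design effect: 2.39 × 952.12 = 2275.57.
Round up → n₁ = 2276; n₂ = r·n₁ = 3 × 2276 = 6828.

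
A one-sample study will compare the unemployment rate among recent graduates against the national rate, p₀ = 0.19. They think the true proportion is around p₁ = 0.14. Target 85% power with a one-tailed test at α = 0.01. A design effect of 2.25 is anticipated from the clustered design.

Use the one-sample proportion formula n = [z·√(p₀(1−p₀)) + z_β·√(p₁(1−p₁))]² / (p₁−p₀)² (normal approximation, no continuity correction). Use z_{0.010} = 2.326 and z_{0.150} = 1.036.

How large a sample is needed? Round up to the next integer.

n = 1457

n = [z_α·√(p₀q₀) + z_β·√(p₁q₁)]² / (p₁ − p₀)²
  = [2.326·√(0.19·0.81) + 1.036·√(0.14·0.86)]² / (-0.05)²
  = [2.326·0.3923 + 1.036·0.3470]² / 0.0025
  = [1.2720]² / 0.0025
  = 647.16
Design effect: 2.25 × 647.16 = 1456.12.
Round up → n = 1457.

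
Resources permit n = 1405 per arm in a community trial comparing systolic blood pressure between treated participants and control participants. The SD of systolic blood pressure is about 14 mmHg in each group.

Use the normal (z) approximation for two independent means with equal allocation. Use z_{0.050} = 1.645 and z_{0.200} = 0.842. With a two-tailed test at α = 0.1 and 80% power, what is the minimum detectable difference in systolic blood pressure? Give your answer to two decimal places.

δ = (z_{α/2} + z_β) · √((σ₁²+σ₂²)/n)
  = (1.645 + 0.842) · √(392/1405)
  = 2.487 · √0.279
  = 2.487 · 0.5282
  = 1.3137

Minimum detectable difference ≈ 1.31 mmHg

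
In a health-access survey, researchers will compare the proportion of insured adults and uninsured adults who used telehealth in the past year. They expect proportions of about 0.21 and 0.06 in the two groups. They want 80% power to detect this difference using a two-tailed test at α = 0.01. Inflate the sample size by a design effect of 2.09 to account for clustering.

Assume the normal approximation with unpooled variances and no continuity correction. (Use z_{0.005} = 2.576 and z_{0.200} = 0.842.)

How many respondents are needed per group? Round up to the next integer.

n = (z_{α/2} + z_β)² · [p₁(1−p₁) + p₂(1−p₂)] / (p₁ − p₂)²
  = (2.576 + 0.842)² · (0.21·0.79 + 0.06·0.94) / (0.15)²
  = (3.418)² · (0.1659 + 0.0564) / 0.0225
  = 11.6827 · 0.2223 / 0.0225
  = 115.43
Design effect: 2.09 × 115.43 = 241.24.
Round up → n = 242 per group.

n = 242 per group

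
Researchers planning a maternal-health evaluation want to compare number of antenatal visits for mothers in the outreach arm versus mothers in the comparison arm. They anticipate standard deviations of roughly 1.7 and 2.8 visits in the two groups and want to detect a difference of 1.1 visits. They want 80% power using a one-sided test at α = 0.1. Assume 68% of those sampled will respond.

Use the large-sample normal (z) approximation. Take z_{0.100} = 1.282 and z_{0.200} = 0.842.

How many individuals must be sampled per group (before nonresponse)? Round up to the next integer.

n = 59 per group

n = (z_α + z_β)² · (σ₁² + σ₂²) / δ²
  = (1.282 + 0.842)² · (1.7² + 2.8² = 10.73) / 1.1²
  = 4.5114 · 10.73 / 1.21
  = 40.01
Adjust for 68% response: 40.01 / 0.68 = 58.83.
Round up → n = 59 per group.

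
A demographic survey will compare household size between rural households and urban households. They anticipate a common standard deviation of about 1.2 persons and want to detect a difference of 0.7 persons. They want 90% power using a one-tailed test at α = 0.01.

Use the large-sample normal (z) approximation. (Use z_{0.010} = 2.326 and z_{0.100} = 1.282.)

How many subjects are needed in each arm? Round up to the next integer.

n = (z_α + z_β)² · (σ₁² + σ₂²) / δ²
  = (2.326 + 1.282)² · (2·1.2² = 2.88) / 0.7²
  = 13.0177 · 2.88 / 0.49
  = 76.51
Round up → n = 77 per group.

n = 77 per group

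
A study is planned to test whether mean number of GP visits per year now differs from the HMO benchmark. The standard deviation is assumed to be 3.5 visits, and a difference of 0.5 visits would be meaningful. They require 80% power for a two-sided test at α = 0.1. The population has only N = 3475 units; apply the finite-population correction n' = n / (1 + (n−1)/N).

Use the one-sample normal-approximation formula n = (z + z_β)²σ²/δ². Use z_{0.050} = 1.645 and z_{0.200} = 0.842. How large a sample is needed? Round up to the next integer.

n = (z_{α/2} + z_β)² · σ² / δ²
  = (1.645 + 0.842)² · 3.5² / 0.5²
  = 6.1852 · 12.25 / 0.25
  = 303.07
Finite-population correction (N = 3475): 303.07 / (1 + (303.07 − 1)/3475) = 278.83.
Round up → n = 279.

n = 279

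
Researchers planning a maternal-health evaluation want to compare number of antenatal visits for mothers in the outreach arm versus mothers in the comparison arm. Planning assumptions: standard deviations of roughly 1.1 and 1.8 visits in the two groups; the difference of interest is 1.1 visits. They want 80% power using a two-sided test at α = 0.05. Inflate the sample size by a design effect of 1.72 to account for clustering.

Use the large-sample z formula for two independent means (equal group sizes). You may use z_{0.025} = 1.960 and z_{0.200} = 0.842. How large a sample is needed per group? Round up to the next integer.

n = 50 per group

n = (z_{α/2} + z_β)² · (σ₁² + σ₂²) / δ²
  = (1.960 + 0.842)² · (1.1² + 1.8² = 4.45) / 1.1²
  = 7.8512 · 4.45 / 1.21
  = 28.87
Design effect: 1.72 × 28.87 = 49.66.
Round up → n = 50 per group.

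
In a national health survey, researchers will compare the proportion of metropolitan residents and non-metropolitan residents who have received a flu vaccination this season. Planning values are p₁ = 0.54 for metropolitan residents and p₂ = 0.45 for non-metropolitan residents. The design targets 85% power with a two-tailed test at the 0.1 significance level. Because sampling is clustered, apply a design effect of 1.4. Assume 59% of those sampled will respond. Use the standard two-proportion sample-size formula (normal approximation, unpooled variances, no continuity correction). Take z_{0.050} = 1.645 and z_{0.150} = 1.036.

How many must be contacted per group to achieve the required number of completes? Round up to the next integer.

n = 1045 per group

n = (z_{α/2} + z_β)² · [p₁(1−p₁) + p₂(1−p₂)] / (p₁ − p₂)²
  = (1.645 + 1.036)² · (0.54·0.46 + 0.45·0.55) / (0.09)²
  = (2.681)² · (0.2484 + 0.2475) / 0.0081
  = 7.1878 · 0.4959 / 0.0081
  = 440.05
Design effect: 1.4 × 440.05 = 616.07.
Adjust for 59% response: 616.07 / 0.59 = 1044.19.
Round up → n = 1045 per group.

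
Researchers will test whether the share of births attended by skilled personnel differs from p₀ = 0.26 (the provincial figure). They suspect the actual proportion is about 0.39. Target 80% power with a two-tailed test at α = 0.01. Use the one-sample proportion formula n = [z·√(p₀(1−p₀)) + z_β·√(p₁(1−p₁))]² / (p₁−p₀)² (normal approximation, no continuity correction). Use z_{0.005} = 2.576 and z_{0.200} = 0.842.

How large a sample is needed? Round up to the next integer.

n = [z_{α/2}·√(p₀q₀) + z_β·√(p₁q₁)]² / (p₁ − p₀)²
  = [2.576·√(0.26·0.74) + 0.842·√(0.39·0.61)]² / (0.13)²
  = [2.576·0.4386 + 0.842·0.4877]² / 0.0169
  = [1.5406]² / 0.0169
  = 140.44
Round up → n = 141.

n = 141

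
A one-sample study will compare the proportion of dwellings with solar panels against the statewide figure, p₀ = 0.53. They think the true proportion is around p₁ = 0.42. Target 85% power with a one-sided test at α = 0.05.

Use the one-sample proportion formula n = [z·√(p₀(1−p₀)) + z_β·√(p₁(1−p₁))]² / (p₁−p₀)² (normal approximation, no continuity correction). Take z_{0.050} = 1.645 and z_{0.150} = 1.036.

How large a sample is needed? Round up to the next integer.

n = 147

n = [z_α·√(p₀q₀) + z_β·√(p₁q₁)]² / (p₁ − p₀)²
  = [1.645·√(0.53·0.47) + 1.036·√(0.42·0.58)]² / (-0.11)²
  = [1.645·0.4991 + 1.036·0.4936]² / 0.0121
  = [1.3323]² / 0.0121
  = 146.71
Round up → n = 147.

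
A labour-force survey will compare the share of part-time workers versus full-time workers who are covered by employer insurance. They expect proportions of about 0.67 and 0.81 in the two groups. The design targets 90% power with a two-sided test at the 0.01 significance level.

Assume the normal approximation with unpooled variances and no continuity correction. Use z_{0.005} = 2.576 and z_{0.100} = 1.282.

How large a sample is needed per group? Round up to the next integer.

n = 285 per group

n = (z_{α/2} + z_β)² · [p₁(1−p₁) + p₂(1−p₂)] / (p₁ − p₂)²
  = (2.576 + 1.282)² · (0.67·0.33 + 0.81·0.19) / (-0.14)²
  = (3.858)² · (0.2211 + 0.1539) / 0.0196
  = 14.8842 · 0.3750 / 0.0196
  = 284.77
Round up → n = 285 per group.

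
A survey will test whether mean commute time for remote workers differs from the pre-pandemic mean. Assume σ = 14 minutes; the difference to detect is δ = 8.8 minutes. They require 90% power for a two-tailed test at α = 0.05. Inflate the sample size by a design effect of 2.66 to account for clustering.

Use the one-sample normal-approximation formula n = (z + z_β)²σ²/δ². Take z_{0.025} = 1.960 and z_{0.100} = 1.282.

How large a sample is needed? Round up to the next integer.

n = (z_{α/2} + z_β)² · σ² / δ²
  = (1.960 + 1.282)² · 14² / 8.8²
  = 10.5106 · 196 / 77.44
  = 26.60
Design effect: 2.66 × 26.60 = 70.76.
Round up → n = 71.

n = 71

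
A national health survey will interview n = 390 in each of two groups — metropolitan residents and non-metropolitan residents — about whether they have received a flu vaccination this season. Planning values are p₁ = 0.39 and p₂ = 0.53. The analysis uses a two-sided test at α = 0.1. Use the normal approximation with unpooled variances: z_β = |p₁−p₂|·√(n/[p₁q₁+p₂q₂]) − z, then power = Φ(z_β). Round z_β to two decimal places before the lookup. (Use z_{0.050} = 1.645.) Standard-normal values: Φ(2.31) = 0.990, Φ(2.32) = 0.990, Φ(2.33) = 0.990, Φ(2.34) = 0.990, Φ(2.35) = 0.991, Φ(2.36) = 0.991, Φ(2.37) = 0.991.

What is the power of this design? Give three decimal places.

Power ≈ 0.990

z_β = |p₁−p₂|·√(n/[p₁q₁+p₂q₂]) − z_{α/2}
    = 0.14 · √(390/0.4870) − 1.645
    = 0.14 · 28.2988 − 1.645
    = 3.9618 − 1.645 = 2.3168 → 2.32
Power = Φ(2.32) = 0.990.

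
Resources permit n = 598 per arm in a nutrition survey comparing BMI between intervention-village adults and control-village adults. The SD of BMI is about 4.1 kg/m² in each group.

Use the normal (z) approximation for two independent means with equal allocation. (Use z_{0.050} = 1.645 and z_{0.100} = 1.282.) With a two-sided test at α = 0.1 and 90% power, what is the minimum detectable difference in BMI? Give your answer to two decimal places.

Minimum detectable difference ≈ 0.69 kg/m²

δ = (z_{α/2} + z_β) · √((σ₁²+σ₂²)/n)
  = (1.645 + 1.282) · √(33.62/598)
  = 2.927 · √0.05622
  = 2.927 · 0.2371
  = 0.6940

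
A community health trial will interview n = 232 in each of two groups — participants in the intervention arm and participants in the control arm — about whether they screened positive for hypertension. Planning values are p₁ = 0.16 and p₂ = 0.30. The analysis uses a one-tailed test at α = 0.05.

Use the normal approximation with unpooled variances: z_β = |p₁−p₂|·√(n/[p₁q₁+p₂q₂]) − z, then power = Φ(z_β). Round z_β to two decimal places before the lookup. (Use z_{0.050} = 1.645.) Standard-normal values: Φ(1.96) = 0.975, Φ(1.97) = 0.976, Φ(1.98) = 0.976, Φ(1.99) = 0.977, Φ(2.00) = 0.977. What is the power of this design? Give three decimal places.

z_β = |p₁−p₂|·√(n/[p₁q₁+p₂q₂]) − z_α
    = 0.14 · √(232/0.3444) − 1.645
    = 0.14 · 25.9545 − 1.645
    = 3.6336 − 1.645 = 1.9886 → 1.99
Power = Φ(1.99) = 0.977.

Power ≈ 0.977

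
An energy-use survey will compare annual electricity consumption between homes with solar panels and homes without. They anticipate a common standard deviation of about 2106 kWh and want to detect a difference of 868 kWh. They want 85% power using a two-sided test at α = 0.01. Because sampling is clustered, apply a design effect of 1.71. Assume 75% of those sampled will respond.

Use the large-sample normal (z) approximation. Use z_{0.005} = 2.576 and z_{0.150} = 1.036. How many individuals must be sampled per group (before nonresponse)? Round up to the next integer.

n = (z_{α/2} + z_β)² · (σ₁² + σ₂²) / δ²
  = (2.576 + 1.036)² · (2·2106² = 8870472) / 868²
  = 13.0465 · 8870472 / 753424
  = 153.60
Design effect: 1.71 × 153.60 = 262.66.
Adjust for 75% response: 262.66 / 0.75 = 350.22.
Round up → n = 351 per group.

n = 351 per group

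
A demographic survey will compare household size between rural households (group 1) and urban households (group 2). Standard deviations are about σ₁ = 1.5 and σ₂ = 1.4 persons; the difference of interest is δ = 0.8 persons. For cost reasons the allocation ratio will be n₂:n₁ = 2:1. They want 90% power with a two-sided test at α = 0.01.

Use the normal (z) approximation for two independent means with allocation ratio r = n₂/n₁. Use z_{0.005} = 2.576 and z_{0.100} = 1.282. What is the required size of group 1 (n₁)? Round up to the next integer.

n₁ = 76

n₁ = (z_{α/2} + z_β)² · (σ₁² + σ₂²/r) / δ²
   = (2.576 + 1.282)² · (1.5² + 1.4²/2) / 0.8²
   = 14.8842 · (2.25 + 0.98) / 0.64
   = 14.8842 · 3.23 / 0.64
   = 75.12
Round up → n₁ = 76; n₂ = r·n₁ = 2 × 76 = 152.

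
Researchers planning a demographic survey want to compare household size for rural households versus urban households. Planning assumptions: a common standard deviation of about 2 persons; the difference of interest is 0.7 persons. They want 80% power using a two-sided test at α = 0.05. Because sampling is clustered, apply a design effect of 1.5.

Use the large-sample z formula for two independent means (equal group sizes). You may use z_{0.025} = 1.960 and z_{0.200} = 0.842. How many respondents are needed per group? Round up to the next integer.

n = (z_{α/2} + z_β)² · (σ₁² + σ₂²) / δ²
  = (1.960 + 0.842)² · (2·2² = 8) / 0.7²
  = 7.8512 · 8 / 0.49
  = 128.18
Design effect: 1.5 × 128.18 = 192.27.
Round up → n = 193 per group.

n = 193 per group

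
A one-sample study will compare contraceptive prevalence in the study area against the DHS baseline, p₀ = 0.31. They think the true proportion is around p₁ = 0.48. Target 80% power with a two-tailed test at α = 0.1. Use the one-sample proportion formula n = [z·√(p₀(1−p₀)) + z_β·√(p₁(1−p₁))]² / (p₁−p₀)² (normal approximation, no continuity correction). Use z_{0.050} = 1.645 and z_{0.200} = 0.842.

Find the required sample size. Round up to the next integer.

n = [z_{α/2}·√(p₀q₀) + z_β·√(p₁q₁)]² / (p₁ − p₀)²
  = [1.645·√(0.31·0.69) + 0.842·√(0.48·0.52)]² / (0.17)²
  = [1.645·0.4625 + 0.842·0.4996]² / 0.0289
  = [1.1815]² / 0.0289
  = 48.30
Round up → n = 49.

n = 49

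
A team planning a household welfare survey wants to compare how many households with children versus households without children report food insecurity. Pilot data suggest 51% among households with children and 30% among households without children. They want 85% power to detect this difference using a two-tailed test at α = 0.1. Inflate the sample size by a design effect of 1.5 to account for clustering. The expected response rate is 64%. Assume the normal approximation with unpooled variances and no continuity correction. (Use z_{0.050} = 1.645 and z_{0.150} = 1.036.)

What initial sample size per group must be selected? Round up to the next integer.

n = (z_{α/2} + z_β)² · [p₁(1−p₁) + p₂(1−p₂)] / (p₁ − p₂)²
  = (1.645 + 1.036)² · (0.51·0.49 + 0.30·0.70) / (0.21)²
  = (2.681)² · (0.2499 + 0.2100) / 0.0441
  = 7.1878 · 0.4599 / 0.0441
  = 74.96
Design effect: 1.5 × 74.96 = 112.44.
Adjust for 64% response: 112.44 / 0.64 = 175.68.
Round up → n = 176 per group.

n = 176 per group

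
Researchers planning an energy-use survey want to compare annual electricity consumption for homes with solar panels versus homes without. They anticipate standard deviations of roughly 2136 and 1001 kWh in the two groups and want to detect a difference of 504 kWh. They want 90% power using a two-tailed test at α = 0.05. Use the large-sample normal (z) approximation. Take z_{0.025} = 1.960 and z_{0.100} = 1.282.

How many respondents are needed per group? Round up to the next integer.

n = (z_{α/2} + z_β)² · (σ₁² + σ₂²) / δ²
  = (1.960 + 1.282)² · (2136² + 1001² = 5564497) / 504²
  = 10.5106 · 5564497 / 254016
  = 230.25
Round up → n = 231 per group.

n = 231 per group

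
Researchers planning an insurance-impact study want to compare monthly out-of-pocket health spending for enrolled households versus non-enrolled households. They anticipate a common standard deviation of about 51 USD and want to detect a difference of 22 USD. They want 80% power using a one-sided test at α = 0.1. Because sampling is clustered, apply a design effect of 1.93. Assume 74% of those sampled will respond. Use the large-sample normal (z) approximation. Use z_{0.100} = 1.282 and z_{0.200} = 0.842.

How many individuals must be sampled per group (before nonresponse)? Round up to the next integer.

n = (z_α + z_β)² · (σ₁² + σ₂²) / δ²
  = (1.282 + 0.842)² · (2·51² = 5202) / 22²
  = 4.5114 · 5202 / 484
  = 48.49
Design effect: 1.93 × 48.49 = 93.58.
Adjust for 74% response: 93.58 / 0.74 = 126.46.
Round up → n = 127 per group.

n = 127 per group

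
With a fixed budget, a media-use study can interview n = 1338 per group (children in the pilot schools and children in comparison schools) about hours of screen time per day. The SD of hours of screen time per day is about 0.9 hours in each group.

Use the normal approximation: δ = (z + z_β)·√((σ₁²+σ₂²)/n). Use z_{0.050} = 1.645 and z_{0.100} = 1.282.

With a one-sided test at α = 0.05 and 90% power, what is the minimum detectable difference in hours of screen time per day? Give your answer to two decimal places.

δ = (z_α + z_β) · √((σ₁²+σ₂²)/n)
  = (1.645 + 1.282) · √(1.62/1338)
  = 2.927 · √0.00121
  = 2.927 · 0.0348
  = 0.1018

Minimum detectable difference ≈ 0.10 hours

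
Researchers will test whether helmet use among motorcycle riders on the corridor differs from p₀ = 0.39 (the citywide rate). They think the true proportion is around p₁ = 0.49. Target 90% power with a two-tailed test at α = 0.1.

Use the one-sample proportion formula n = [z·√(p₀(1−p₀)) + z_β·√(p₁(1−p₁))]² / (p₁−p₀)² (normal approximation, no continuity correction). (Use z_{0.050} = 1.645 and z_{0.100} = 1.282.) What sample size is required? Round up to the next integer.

n = [z_{α/2}·√(p₀q₀) + z_β·√(p₁q₁)]² / (p₁ − p₀)²
  = [1.645·√(0.39·0.61) + 1.282·√(0.49·0.51)]² / (0.10)²
  = [1.645·0.4877 + 1.282·0.4999]² / 0.0100
  = [1.4432]² / 0.0100
  = 208.29
Round up → n = 209.

n = 209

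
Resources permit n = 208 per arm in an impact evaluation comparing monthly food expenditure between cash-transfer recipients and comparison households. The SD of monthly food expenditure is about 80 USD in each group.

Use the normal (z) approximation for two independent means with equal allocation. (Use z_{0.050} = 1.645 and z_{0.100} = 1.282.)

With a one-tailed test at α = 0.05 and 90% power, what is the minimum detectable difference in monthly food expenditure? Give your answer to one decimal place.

δ = (z_α + z_β) · √((σ₁²+σ₂²)/n)
  = (1.645 + 1.282) · √(12800/208)
  = 2.927 · √61.5385
  = 2.927 · 7.8446
  = 22.9613

Minimum detectable difference ≈ 23.0 USD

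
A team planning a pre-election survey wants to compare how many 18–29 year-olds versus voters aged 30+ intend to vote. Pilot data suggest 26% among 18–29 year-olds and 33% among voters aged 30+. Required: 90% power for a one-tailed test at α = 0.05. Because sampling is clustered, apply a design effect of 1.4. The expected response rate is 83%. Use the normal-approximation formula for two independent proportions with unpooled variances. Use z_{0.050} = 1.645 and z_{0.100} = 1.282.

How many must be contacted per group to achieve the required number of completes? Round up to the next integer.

n = (z_α + z_β)² · [p₁(1−p₁) + p₂(1−p₂)] / (p₁ − p₂)²
  = (1.645 + 1.282)² · (0.26·0.74 + 0.33·0.67) / (-0.07)²
  = (2.927)² · (0.1924 + 0.2211) / 0.0049
  = 8.5673 · 0.4135 / 0.0049
  = 722.98
Design effect: 1.4 × 722.98 = 1012.17.
Adjust for 83% response: 1012.17 / 0.83 = 1219.48.
Round up → n = 1220 per group.

n = 1220 per group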